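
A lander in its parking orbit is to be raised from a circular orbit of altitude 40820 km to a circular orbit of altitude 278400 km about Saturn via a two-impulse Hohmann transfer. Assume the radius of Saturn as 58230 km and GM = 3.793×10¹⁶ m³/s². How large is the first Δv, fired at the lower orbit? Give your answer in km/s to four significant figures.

r₁ = 58230 + 40820 = 99050 km = 9.9050×10⁷ m.
r₂ = 58230 + 278400 = 336630 km = 3.3663×10⁸ m.
Transfer ellipse a_t = (r₁ + r₂)/2 = 2.178×10⁸ m.
At r₁: circular v_c1 = √(μ/r₁) = 19570 m/s; transfer-perikrone v_p = √[μ(2/r₁ − 1/a_t)] = 24330 m/s.
Δv₁ = v_p − v_c1 = 4757 m/s.
= 4.757 km/s.

Δv ≈ 4.757 km/s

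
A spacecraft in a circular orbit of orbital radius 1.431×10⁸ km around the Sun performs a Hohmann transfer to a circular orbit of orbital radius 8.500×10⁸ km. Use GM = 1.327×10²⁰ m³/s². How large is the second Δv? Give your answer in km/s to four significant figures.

Δv ≈ 5.787 km/s

r₁ = 1.431×10⁸ km = 1.431×10¹¹ m.
r₂ = 8.500×10⁸ km = 8.500×10¹¹ m.
Transfer ellipse a_t = (r₁ + r₂)/2 = 4.966×10¹¹ m.
At r₁: circular v_c1 = √(μ/r₁) = 30450 m/s; transfer-perihelion v_p = √[μ(2/r₁ − 1/a_t)] = 39840 m/s.
At r₂: circular v_c2 = √(μ/r₂) = 12490 m/s; transfer-aphelion v_a = √[μ(2/r₂ − 1/a_t)] = 6708 m/s.
Δv₂ = v_c2 − v_a = 5787 m/s.
= 5.787 km/s.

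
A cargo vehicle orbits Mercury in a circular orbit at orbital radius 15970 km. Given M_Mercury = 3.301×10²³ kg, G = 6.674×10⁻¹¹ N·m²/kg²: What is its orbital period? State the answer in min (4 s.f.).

T ≈ 1424 min

μ = GM = 6.674×10⁻¹¹ × 3.301×10²³ = 2.203×10¹³ m³/s².
r = 15970 km = 1.597×10⁷ m.
Kepler's third law: T = 2π√(r³/μ) = 2π√((1.597×10⁷)³ / 2.203×10¹³).
r³/μ = 1.849×10⁸ s², so T = 2π × 1.360×10⁴ = 8.543×10⁴ s.
Converting: 8.543×10⁴ s ÷ 60.00 = 1424 min.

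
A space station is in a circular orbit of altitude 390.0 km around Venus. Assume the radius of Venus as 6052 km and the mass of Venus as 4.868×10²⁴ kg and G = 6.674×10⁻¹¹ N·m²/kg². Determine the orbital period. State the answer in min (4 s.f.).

T ≈ 94.99 min

μ = GM = 6.674×10⁻¹¹ × 4.868×10²⁴ = 3.249×10¹⁴ m³/s².
r = 6052 + 390.0 = 6442.0 km = 6.4420×10⁶ m.
Kepler's third law: T = 2π√(r³/μ) = 2π√((6.442×10⁶)³ / 3.249×10¹⁴).
r³/μ = 8.229×10⁵ s², so T = 2π × 9.071×10² = 5.700×10³ s.
Converting: 5.700×10³ s ÷ 60.00 = 94.99 min.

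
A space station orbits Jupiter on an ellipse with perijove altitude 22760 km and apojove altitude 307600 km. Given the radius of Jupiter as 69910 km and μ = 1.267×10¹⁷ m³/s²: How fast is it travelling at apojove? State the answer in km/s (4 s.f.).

v ≈ 11.50 km/s

r_p = 69910 + 22760 = 92670 km = 9.2670×10⁷ m.
r_a = 69910 + 307600 = 377510 km = 3.7751×10⁸ m.
Semi-major axis a = (r_p + r_a)/2 = 2.3509×10⁵ km = 2.351×10⁸ m.
Vis-viva: v² = μ(2/r − 1/a) = 1.267×10¹⁷ × (5.298×10⁻⁹ − 4.254×10⁻⁹) = 1.323×10⁸ m²/s².
v = 11500 m/s = 11.50 km/s.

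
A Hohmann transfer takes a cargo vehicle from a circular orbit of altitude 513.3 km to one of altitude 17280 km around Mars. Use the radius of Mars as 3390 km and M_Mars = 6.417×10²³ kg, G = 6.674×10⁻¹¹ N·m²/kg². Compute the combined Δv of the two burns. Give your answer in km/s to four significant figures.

μ = GM = 6.674×10⁻¹¹ × 6.417×10²³ = 4.283×10¹³ m³/s².
r₁ = 3390 + 513.3 = 3903.3 km = 3.9033×10⁶ m.
r₂ = 3390 + 17280 = 20670 km = 2.0670×10⁷ m.
Transfer ellipse a_t = (r₁ + r₂)/2 = 1.229×10⁷ m.
At r₁: circular v_c1 = √(μ/r₁) = 3312 m/s; transfer-periapsis v_p = √[μ(2/r₁ − 1/a_t)] = 4296 m/s.
Δv₁ = v_p − v_c1 = 983.9 m/s.
At r₂: circular v_c2 = √(μ/r₂) = 1439 m/s; transfer-apoapsis v_a = √[μ(2/r₂ − 1/a_t)] = 811.3 m/s.
Δv₂ = v_c2 − v_a = 628.1 m/s.
Total Δv = Δv₁ + Δv₂ = 1612 m/s = 1.612 km/s.

Δv_total ≈ 1.612 km/s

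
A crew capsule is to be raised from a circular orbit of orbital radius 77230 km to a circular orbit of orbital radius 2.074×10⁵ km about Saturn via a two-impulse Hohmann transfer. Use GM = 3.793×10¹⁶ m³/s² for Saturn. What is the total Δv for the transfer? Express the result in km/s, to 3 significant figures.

Δv_total ≈ 8.15 km/s

r₁ = 77230 km = 7.723×10⁷ m.
r₂ = 2.074×10⁵ km = 2.074×10⁸ m.
Transfer ellipse a_t = (r₁ + r₂)/2 = 1.423×10⁸ m.
At r₁: circular v_c1 = √(μ/r₁) = 22160 m/s; transfer-perikrone v_p = √[μ(2/r₁ − 1/a_t)] = 26750 m/s.
Δv₁ = v_p − v_c1 = 4592 m/s.
At r₂: circular v_c2 = √(μ/r₂) = 13520 m/s; transfer-apokrone v_a = √[μ(2/r₂ − 1/a_t)] = 9962 m/s.
Δv₂ = v_c2 − v_a = 3561 m/s.
Total Δv = Δv₁ + Δv₂ = 8153 m/s = 8.153 km/s.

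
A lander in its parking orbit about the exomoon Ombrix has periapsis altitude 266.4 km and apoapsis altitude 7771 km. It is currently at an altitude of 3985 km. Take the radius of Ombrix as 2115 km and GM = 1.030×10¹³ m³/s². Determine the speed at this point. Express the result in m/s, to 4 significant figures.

v ≈ 1303 m/s

r_p = 2115 + 266.4 = 2381.4 km = 2.3814×10⁶ m.
r_a = 2115 + 7771 = 9886.0 km = 9.8860×10⁶ m.
r = 2115 + 3985 = 6100.0 km = 6.100×10⁶ m.
Semi-major axis a = (r_p + r_a)/2 = 6133.7 km = 6.134×10⁶ m.
Vis-viva: v² = μ(2/r − 1/a) = 1.030×10¹³ × (3.279×10⁻⁷ − 1.630×10⁻⁷) = 1.698×10⁶ m²/s².
v = 1303 m/s.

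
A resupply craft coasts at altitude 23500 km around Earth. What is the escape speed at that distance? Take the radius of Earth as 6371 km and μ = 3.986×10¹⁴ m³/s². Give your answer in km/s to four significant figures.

r = 6371 + 23500 = 29871 km = 2.9871×10⁷ m.
Escape speed v_esc = √(2μ/r) = √(2 × 3.986×10¹⁴ / 2.987×10⁷) = √(2.669×10⁷) = 5166 m/s.
= 5.166 km/s.

v_esc ≈ 5.166 km/s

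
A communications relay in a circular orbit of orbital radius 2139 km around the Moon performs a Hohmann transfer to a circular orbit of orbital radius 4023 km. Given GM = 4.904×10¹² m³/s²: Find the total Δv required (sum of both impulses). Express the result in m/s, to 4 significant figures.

r₁ = 2139 km = 2.139×10⁶ m.
r₂ = 4023 km = 4.023×10⁶ m.
Transfer ellipse a_t = (r₁ + r₂)/2 = 3.081×10⁶ m.
At r₁: circular v_c1 = √(μ/r₁) = 1514 m/s; transfer-perilune v_p = √[μ(2/r₁ − 1/a_t)] = 1730 m/s.
Δv₁ = v_p − v_c1 = 216.1 m/s.
At r₂: circular v_c2 = √(μ/r₂) = 1104 m/s; transfer-apolune v_a = √[μ(2/r₂ − 1/a_t)] = 919.9 m/s.
Δv₂ = v_c2 − v_a = 184.1 m/s.
Total Δv = Δv₁ + Δv₂ = 400.2 m/s.

Δv_total ≈ 400.2 m/s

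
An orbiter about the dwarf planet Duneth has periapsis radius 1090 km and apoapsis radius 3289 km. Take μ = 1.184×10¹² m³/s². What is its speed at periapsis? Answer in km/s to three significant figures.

v ≈ 1.28 km/s

Semi-major axis a = (r_p + r_a)/2 = 2189.5 km = 2.190×10⁶ m.
Vis-viva: v² = μ(2/r − 1/a) = 1.184×10¹² × (1.835×10⁻⁶ − 4.567×10⁻⁷) = 1.632×10⁶ m²/s².
v = 1277 m/s = 1.277 km/s.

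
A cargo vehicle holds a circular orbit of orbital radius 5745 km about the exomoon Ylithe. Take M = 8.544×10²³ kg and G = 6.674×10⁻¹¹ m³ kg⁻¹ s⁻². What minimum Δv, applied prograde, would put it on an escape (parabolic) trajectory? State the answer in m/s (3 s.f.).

μ = GM = 6.674×10⁻¹¹ × 8.544×10²³ = 5.702×10¹³ m³/s².
r = 5745 km = 5.745×10⁶ m.
Circular speed v_c = √(μ/r) = 3150 m/s.
Escape speed v_esc = √(2μ/r) = √2 × v_c = 4455 m/s.
Δv = v_esc − v_c = 1305 m/s.

Δv ≈ 1300 m/s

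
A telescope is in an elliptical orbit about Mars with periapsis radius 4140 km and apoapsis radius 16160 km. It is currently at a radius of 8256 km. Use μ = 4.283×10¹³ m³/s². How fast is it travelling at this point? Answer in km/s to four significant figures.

v ≈ 2.481 km/s

Semi-major axis a = (r_p + r_a)/2 = 10150 km = 1.015×10⁷ m.
Vis-viva: v² = μ(2/r − 1/a) = 4.283×10¹³ × (2.422×10⁻⁷ − 9.852×10⁻⁸) = 6.156×10⁶ m²/s².
v = 2481 m/s = 2.481 km/s.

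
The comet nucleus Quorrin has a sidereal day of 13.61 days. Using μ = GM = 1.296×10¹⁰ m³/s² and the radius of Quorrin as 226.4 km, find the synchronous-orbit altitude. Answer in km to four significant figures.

h_sync ≈ 7459 km

T = 13.61 days = 1.176×10⁶ s.
A synchronous orbit has period T, so by Kepler's third law a = (μT²/4π²)^(1/3).
μT²/4π² = 1.296×10¹⁰ × (1.176×10⁶)² / 39.48 = 4.539×10²⁰ m³.
a = 7.685×10⁶ m = 7685.3 km.
Altitude h = a − R = 7685.3 − 226.4 = 7458.9 km.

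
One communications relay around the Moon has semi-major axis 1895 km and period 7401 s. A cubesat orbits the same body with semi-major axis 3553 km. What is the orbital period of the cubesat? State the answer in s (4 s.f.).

T₂ ≈ 19000 s

Kepler's third law: T² ∝ a³, so T₂ = T₁ (a₂/a₁)^(3/2).
a₂/a₁ = 1.875, (a₂/a₁)^(3/2) = 2.567.
T₂ = 7401 × 2.567 = 19000 s.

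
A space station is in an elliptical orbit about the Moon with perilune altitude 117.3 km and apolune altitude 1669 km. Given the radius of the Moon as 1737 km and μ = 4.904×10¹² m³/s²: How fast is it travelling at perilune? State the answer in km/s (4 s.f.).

r_p = 1737 + 117.3 = 1854.3 km = 1.8543×10⁶ m.
r_a = 1737 + 1669 = 3406.0 km = 3.4060×10⁶ m.
Semi-major axis a = (r_p + r_a)/2 = 2630.2 km = 2.630×10⁶ m.
Vis-viva: v² = μ(2/r − 1/a) = 4.904×10¹² × (1.079×10⁻⁶ − 3.802×10⁻⁷) = 3.425×10⁶ m²/s².
v = 1851 m/s = 1.851 km/s.

v ≈ 1.851 km/s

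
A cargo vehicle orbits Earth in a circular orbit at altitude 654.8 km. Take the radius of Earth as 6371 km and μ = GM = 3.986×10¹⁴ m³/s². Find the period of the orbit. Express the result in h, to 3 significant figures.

r = 6371 + 654.8 = 7025.8 km = 7.0258×10⁶ m.
Kepler's third law: T = 2π√(r³/μ) = 2π√((7.026×10⁶)³ / 3.986×10¹⁴).
r³/μ = 8.701×10⁵ s², so T = 2π × 9.328×10² = 5.861×10³ s.
Converting: 5.861×10³ s ÷ 3600 = 1.628 h.

T ≈ 1.63 h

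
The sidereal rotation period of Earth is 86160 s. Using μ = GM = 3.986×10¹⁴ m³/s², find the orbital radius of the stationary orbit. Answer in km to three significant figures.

r_sync ≈ 42200 km

A synchronous orbit has period T, so by Kepler's third law a = (μT²/4π²)^(1/3).
μT²/4π² = 3.986×10¹⁴ × (8.616×10⁴)² / 39.48 = 7.495×10²² m³.
a = 4.216×10⁷ m = 42163 km.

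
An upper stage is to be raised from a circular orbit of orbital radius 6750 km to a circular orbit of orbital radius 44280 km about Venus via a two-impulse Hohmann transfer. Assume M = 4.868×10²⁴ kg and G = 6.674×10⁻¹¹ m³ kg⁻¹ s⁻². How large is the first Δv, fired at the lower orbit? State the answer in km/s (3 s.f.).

μ = GM = 6.674×10⁻¹¹ × 4.868×10²⁴ = 3.249×10¹⁴ m³/s².
r₁ = 6750 km = 6.750×10⁶ m.
r₂ = 44280 km = 4.428×10⁷ m.
Transfer ellipse a_t = (r₁ + r₂)/2 = 2.552×10⁷ m.
At r₁: circular v_c1 = √(μ/r₁) = 6938 m/s; transfer-periapsis v_p = √[μ(2/r₁ − 1/a_t)] = 9140 m/s.
Δv₁ = v_p − v_c1 = 2202 m/s.
= 2.202 km/s.

Δv ≈ 2.20 km/s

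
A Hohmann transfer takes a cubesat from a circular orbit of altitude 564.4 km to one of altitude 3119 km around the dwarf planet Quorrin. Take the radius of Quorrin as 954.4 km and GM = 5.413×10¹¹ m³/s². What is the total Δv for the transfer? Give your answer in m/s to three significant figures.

r₁ = 954.4 + 564.4 = 1518.8 km = 1.5188×10⁶ m.
r₂ = 954.4 + 3119 = 4073.4 km = 4.0734×10⁶ m.
Transfer ellipse a_t = (r₁ + r₂)/2 = 2.796×10⁶ m.
At r₁: circular v_c1 = √(μ/r₁) = 597.0 m/s; transfer-periapsis v_p = √[μ(2/r₁ − 1/a_t)] = 720.6 m/s.
Δv₁ = v_p − v_c1 = 123.6 m/s.
At r₂: circular v_c2 = √(μ/r₂) = 364.5 m/s; transfer-apoapsis v_a = √[μ(2/r₂ − 1/a_t)] = 268.7 m/s.
Δv₂ = v_c2 − v_a = 95.87 m/s.
Total Δv = Δv₁ + Δv₂ = 219.4 m/s.

Δv_total ≈ 219 m/s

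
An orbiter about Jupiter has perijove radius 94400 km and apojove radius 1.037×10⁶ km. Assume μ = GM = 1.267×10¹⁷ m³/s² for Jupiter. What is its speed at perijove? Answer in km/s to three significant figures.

Semi-major axis a = (r_p + r_a)/2 = 5.6570×10⁵ km = 5.657×10⁸ m.
Vis-viva: v² = μ(2/r − 1/a) = 1.267×10¹⁷ × (2.119×10⁻⁸ − 1.768×10⁻⁹) = 2.460×10⁹ m²/s².
v = 49600 m/s = 49.60 km/s.

v ≈ 49.6 km/s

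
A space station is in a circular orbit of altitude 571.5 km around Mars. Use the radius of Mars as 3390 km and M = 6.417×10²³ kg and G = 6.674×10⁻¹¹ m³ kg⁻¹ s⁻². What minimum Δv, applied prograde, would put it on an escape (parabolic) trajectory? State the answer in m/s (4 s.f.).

μ = GM = 6.674×10⁻¹¹ × 6.417×10²³ = 4.283×10¹³ m³/s².
r = 3390 + 571.5 = 3961.5 km = 3.9615×10⁶ m.
Circular speed v_c = √(μ/r) = 3288 m/s.
Escape speed v_esc = √(2μ/r) = √2 × v_c = 4650 m/s.
Δv = v_esc − v_c = 1362 m/s.

Δv ≈ 1362 m/s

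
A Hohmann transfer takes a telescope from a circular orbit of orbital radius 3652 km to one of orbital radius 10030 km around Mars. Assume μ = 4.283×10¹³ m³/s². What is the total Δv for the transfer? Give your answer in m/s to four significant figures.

r₁ = 3652 km = 3.652×10⁶ m.
r₂ = 10030 km = 1.003×10⁷ m.
Transfer ellipse a_t = (r₁ + r₂)/2 = 6.841×10⁶ m.
At r₁: circular v_c1 = √(μ/r₁) = 3425 m/s; transfer-periapsis v_p = √[μ(2/r₁ − 1/a_t)] = 4147 m/s.
Δv₁ = v_p − v_c1 = 722.1 m/s.
At r₂: circular v_c2 = √(μ/r₂) = 2066 m/s; transfer-apoapsis v_a = √[μ(2/r₂ − 1/a_t)] = 1510 m/s.
Δv₂ = v_c2 − v_a = 556.6 m/s.
Total Δv = Δv₁ + Δv₂ = 1279 m/s.

Δv_total ≈ 1279 m/s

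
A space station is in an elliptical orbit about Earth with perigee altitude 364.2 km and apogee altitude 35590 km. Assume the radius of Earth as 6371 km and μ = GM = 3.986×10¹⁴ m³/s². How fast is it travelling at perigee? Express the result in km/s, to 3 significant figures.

v ≈ 10.1 km/s

r_p = 6371 + 364.2 = 6735.2 km = 6.7352×10⁶ m.
r_a = 6371 + 35590 = 41961 km = 4.1961×10⁷ m.
Semi-major axis a = (r_p + r_a)/2 = 24348 km = 2.435×10⁷ m.
Vis-viva: v² = μ(2/r − 1/a) = 3.986×10¹⁴ × (2.969×10⁻⁷ − 4.107×10⁻⁸) = 1.020×10⁸ m²/s².
v = 10100 m/s = 10.10 km/s.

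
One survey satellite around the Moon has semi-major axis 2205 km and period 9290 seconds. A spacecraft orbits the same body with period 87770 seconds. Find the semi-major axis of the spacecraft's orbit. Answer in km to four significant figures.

a₂ ≈ 9854 km

Kepler's third law: a³ ∝ T², so a₂ = a₁ (T₂/T₁)^(2/3).
T₂/T₁ = 9.448, (T₂/T₁)^(2/3) = 4.469.
a₂ = 2205 × 4.469 = 9854 km.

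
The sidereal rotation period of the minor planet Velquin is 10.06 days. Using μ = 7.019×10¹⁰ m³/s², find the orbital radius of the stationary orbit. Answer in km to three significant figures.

T = 10.06 days = 8.692×10⁵ s.
A synchronous orbit has period T, so by Kepler's third law a = (μT²/4π²)^(1/3).
μT²/4π² = 7.019×10¹⁰ × (8.692×10⁵)² / 39.48 = 1.343×10²¹ m³.
a = 1.103×10⁷ m = 11033 km.

r_sync ≈ 11000 km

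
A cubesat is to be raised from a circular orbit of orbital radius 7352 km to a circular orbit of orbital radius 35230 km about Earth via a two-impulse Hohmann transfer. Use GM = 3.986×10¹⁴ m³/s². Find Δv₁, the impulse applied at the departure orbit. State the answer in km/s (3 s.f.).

Δv ≈ 2.11 km/s

r₁ = 7352 km = 7.352×10⁶ m.
r₂ = 35230 km = 3.523×10⁷ m.
Transfer ellipse a_t = (r₁ + r₂)/2 = 2.129×10⁷ m.
At r₁: circular v_c1 = √(μ/r₁) = 7363 m/s; transfer-perigee v_p = √[μ(2/r₁ − 1/a_t)] = 9472 m/s.
Δv₁ = v_p − v_c1 = 2108 m/s.
= 2.108 km/s.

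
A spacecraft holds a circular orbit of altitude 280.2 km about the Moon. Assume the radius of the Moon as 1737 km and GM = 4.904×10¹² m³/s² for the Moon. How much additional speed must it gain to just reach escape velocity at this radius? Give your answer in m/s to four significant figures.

r = 1737 + 280.2 = 2017.2 km = 2.0172×10⁶ m.
Circular speed v_c = √(μ/r) = 1559 m/s.
Escape speed v_esc = √(2μ/r) = √2 × v_c = 2205 m/s.
Δv = v_esc − v_c = 645.8 m/s.

Δv ≈ 645.8 m/s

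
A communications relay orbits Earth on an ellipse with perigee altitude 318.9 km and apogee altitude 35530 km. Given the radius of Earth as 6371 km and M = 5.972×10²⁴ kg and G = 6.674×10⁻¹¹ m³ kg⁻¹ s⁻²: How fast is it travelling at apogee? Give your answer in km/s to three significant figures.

v ≈ 1.62 km/s

μ = GM = 6.674×10⁻¹¹ × 5.972×10²⁴ = 3.986×10¹⁴ m³/s².
r_p = 6371 + 318.9 = 6689.9 km = 6.6899×10⁶ m.
r_a = 6371 + 35530 = 41901 km = 4.1901×10⁷ m.
Semi-major axis a = (r_p + r_a)/2 = 24295 km = 2.430×10⁷ m.
Vis-viva: v² = μ(2/r − 1/a) = 3.986×10¹⁴ × (4.773×10⁻⁸ − 4.116×10⁻⁸) = 2.619×10⁶ m²/s².
v = 1618 m/s = 1.618 km/s.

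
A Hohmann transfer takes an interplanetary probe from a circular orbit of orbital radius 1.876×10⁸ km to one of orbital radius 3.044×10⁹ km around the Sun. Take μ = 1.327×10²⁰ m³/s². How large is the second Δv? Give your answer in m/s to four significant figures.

Δv ≈ 4353 m/s

r₁ = 1.876×10⁸ km = 1.876×10¹¹ m.
r₂ = 3.044×10⁹ km = 3.044×10¹² m.
Transfer ellipse a_t = (r₁ + r₂)/2 = 1.616×10¹² m.
At r₁: circular v_c1 = √(μ/r₁) = 26600 m/s; transfer-perihelion v_p = √[μ(2/r₁ − 1/a_t)] = 36500 m/s.
At r₂: circular v_c2 = √(μ/r₂) = 6603 m/s; transfer-aphelion v_a = √[μ(2/r₂ − 1/a_t)] = 2250 m/s.
Δv₂ = v_c2 − v_a = 4353 m/s.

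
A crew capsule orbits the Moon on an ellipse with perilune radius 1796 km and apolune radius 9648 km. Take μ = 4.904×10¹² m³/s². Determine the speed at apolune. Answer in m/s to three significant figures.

v ≈ 399 m/s

Semi-major axis a = (r_p + r_a)/2 = 5722.0 km = 5.722×10⁶ m.
Vis-viva: v² = μ(2/r − 1/a) = 4.904×10¹² × (2.073×10⁻⁷ − 1.748×10⁻⁷) = 1.595×10⁵ m²/s².
v = 399.4 m/s.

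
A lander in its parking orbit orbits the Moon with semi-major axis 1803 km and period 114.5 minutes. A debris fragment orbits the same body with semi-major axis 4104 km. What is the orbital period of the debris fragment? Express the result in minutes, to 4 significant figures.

Kepler's third law: T² ∝ a³, so T₂ = T₁ (a₂/a₁)^(3/2).
a₂/a₁ = 2.276, (a₂/a₁)^(3/2) = 3.434.
T₂ = 114.5 × 3.434 = 393.2 minutes.

T₂ ≈ 393.2 minutes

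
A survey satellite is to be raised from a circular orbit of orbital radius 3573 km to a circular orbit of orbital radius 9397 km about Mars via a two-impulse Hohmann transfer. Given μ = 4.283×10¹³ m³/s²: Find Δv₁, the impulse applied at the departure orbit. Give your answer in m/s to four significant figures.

Δv ≈ 705.5 m/s

r₁ = 3573 km = 3.573×10⁶ m.
r₂ = 9397 km = 9.397×10⁶ m.
Transfer ellipse a_t = (r₁ + r₂)/2 = 6.485×10⁶ m.
At r₁: circular v_c1 = √(μ/r₁) = 3462 m/s; transfer-periapsis v_p = √[μ(2/r₁ − 1/a_t)] = 4168 m/s.
Δv₁ = v_p − v_c1 = 705.5 m/s.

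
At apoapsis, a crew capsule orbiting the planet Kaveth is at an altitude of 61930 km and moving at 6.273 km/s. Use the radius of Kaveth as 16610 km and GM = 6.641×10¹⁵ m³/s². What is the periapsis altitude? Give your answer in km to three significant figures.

r_a = 16610 + 61930 = 78540 km = 7.854×10⁷ m.
Specific energy ε = v²/2 − μ/r = -6.488×10⁷ J/kg, so a = −μ/(2ε) = 5.118×10⁷ m.
The apsides satisfy r_p + r_a = 2a, so the periapsis radius is 2a − r_a = 2.382×10⁷ m = 23818 km.
Periapsis altitude = 23818 − 16610 = 7207.6 km.

periapsis altitude ≈ 7210 km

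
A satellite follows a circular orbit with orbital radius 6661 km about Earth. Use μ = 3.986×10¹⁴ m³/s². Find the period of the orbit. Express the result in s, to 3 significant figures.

T ≈ 5410 s

r = 6661 km = 6.661×10⁶ m.
Kepler's third law: T = 2π√(r³/μ) = 2π√((6.661×10⁶)³ / 3.986×10¹⁴).
r³/μ = 7.414×10⁵ s², so T = 2π × 8.611×10² = 5.410×10³ s.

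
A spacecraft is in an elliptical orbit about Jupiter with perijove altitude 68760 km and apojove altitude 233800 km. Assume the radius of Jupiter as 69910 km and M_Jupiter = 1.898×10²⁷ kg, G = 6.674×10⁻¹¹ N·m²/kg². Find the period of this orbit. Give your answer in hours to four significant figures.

T ≈ 16.13 hours

μ = GM = 6.674×10⁻¹¹ × 1.898×10²⁷ = 1.267×10¹⁷ m³/s².
r_p = 69910 + 68760 = 138670 km = 1.3867×10⁸ m.
r_a = 69910 + 233800 = 303710 km = 3.0371×10⁸ m.
Semi-major axis a = (r_p + r_a)/2 = (1.3867×10⁵ + 3.0371×10⁵)/2 = 2.2119×10⁵ km = 2.212×10⁸ m.
By Kepler's third law T = 2π√(a³/μ) = 2π × 9.243×10³ = 5.807×10⁴ s.
= 16.13 hours.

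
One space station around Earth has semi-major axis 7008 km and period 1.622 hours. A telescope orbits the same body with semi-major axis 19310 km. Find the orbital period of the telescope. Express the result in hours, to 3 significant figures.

Kepler's third law: T² ∝ a³, so T₂ = T₁ (a₂/a₁)^(3/2).
a₂/a₁ = 2.755, (a₂/a₁)^(3/2) = 4.574.
T₂ = 1.622 × 4.574 = 7.419 hours.

T₂ ≈ 7.42 hours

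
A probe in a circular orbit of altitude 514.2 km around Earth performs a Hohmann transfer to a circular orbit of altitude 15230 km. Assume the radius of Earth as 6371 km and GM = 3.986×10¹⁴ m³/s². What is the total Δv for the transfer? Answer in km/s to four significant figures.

Δv_total ≈ 3.070 km/s

r₁ = 6371 + 514.2 = 6885.2 km = 6.8852×10⁶ m.
r₂ = 6371 + 15230 = 21601 km = 2.1601×10⁷ m.
Transfer ellipse a_t = (r₁ + r₂)/2 = 1.424×10⁷ m.
At r₁: circular v_c1 = √(μ/r₁) = 7609 m/s; transfer-perigee v_p = √[μ(2/r₁ − 1/a_t)] = 9370 m/s.
Δv₁ = v_p − v_c1 = 1761 m/s.
At r₂: circular v_c2 = √(μ/r₂) = 4296 m/s; transfer-apogee v_a = √[μ(2/r₂ − 1/a_t)] = 2987 m/s.
Δv₂ = v_c2 − v_a = 1309 m/s.
Total Δv = Δv₁ + Δv₂ = 3070 m/s = 3.070 km/s.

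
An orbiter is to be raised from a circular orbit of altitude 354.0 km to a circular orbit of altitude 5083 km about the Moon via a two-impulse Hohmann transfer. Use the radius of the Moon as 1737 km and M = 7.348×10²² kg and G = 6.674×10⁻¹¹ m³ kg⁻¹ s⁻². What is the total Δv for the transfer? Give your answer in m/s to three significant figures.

μ = GM = 6.674×10⁻¹¹ × 7.348×10²² = 4.904×10¹² m³/s².
r₁ = 1737 + 354.0 = 2091.0 km = 2.0910×10⁶ m.
r₂ = 1737 + 5083 = 6820.0 km = 6.8200×10⁶ m.
Transfer ellipse a_t = (r₁ + r₂)/2 = 4.456×10⁶ m.
At r₁: circular v_c1 = √(μ/r₁) = 1531 m/s; transfer-perilune v_p = √[μ(2/r₁ − 1/a_t)] = 1895 m/s.
Δv₁ = v_p − v_c1 = 363.3 m/s.
At r₂: circular v_c2 = √(μ/r₂) = 848.0 m/s; transfer-apolune v_a = √[μ(2/r₂ − 1/a_t)] = 580.9 m/s.
Δv₂ = v_c2 − v_a = 267.1 m/s.
Total Δv = Δv₁ + Δv₂ = 630.3 m/s.

Δv_total ≈ 630 m/s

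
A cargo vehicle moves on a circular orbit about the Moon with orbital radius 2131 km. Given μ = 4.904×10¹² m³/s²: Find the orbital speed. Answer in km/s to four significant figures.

r = 2131 km = 2.131×10⁶ m.
For a circular orbit v = √(μ/r) = √(4.904×10¹² / 2.131×10⁶) = √(2.301×10⁶) = 1517 m/s.
That is 1.517 km/s.

v ≈ 1.517 km/s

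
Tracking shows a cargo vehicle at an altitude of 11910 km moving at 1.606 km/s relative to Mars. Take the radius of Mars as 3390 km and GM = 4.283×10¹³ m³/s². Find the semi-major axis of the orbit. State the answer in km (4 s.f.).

a ≈ 14180 km

r = 3390 + 11910 = 15300 km = 1.530×10⁷ m.
Vis-viva rearranged: 1/a = 2/r − v²/μ = 1.307×10⁻⁷ − 6.022×10⁻⁸ = 7.050×10⁻⁸ m⁻¹.
a = 1.418×10⁷ m = 14185 km.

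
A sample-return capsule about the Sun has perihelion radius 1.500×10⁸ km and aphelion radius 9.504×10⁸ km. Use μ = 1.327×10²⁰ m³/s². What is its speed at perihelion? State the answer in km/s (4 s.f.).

v ≈ 39.09 km/s

Semi-major axis a = (r_p + r_a)/2 = 5.5020×10⁸ km = 5.502×10¹¹ m.
Vis-viva: v² = μ(2/r − 1/a) = 1.327×10²⁰ × (1.333×10⁻¹¹ − 1.818×10⁻¹²) = 1.528×10⁹ m²/s².
v = 39090 m/s = 39.09 km/s.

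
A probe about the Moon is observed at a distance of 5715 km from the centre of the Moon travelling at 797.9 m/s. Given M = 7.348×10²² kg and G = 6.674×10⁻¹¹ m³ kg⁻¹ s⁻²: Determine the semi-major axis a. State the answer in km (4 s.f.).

μ = GM = 6.674×10⁻¹¹ × 7.348×10²² = 4.904×10¹² m³/s².
r = 5.715×10⁶ m.
Vis-viva rearranged: 1/a = 2/r − v²/μ = 3.500×10⁻⁷ − 1.298×10⁻⁷ = 2.201×10⁻⁷ m⁻¹.
a = 4.543×10⁶ m = 4542.6 km.

a ≈ 4543 km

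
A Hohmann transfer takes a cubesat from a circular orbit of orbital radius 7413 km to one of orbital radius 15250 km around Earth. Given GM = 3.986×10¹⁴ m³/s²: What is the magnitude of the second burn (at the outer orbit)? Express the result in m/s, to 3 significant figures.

r₁ = 7413 km = 7.413×10⁶ m.
r₂ = 15250 km = 1.525×10⁷ m.
Transfer ellipse a_t = (r₁ + r₂)/2 = 1.133×10⁷ m.
At r₁: circular v_c1 = √(μ/r₁) = 7333 m/s; transfer-perigee v_p = √[μ(2/r₁ − 1/a_t)] = 8507 m/s.
At r₂: circular v_c2 = √(μ/r₂) = 5113 m/s; transfer-apogee v_a = √[μ(2/r₂ − 1/a_t)] = 4135 m/s.
Δv₂ = v_c2 − v_a = 977.4 m/s.

Δv ≈ 977 m/s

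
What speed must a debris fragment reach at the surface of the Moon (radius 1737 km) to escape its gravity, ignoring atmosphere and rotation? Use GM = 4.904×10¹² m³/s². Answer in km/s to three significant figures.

r = R = 1.737×10⁶ m.
Escape speed v_esc = √(2μ/r) = √(2 × 4.904×10¹² / 1.737×10⁶) = √(5.647×10⁶) = 2376 m/s.
= 2.376 km/s.

v_esc ≈ 2.38 km/s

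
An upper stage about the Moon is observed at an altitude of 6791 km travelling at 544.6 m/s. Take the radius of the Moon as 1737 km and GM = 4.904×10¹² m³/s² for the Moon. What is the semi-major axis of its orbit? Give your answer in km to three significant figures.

a ≈ 5750 km

r = 1737 + 6791 = 8528.0 km = 8.528×10⁶ m.
Specific orbital energy ε = v²/2 − μ/r = (544.6)²/2 − 4.904×10¹²/8.528×10⁶ = -4.268×10⁵ J/kg.
Since ε = −μ/(2a), a = −μ/(2ε) = 5.746×10⁶ m = 5745.7 km.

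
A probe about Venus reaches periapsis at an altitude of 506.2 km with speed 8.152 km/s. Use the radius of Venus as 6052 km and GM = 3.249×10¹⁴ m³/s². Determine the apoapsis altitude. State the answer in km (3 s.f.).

r_p = 6052 + 506.2 = 6558.2 km = 6.558×10⁶ m.
Specific energy ε = v²/2 − μ/r = -1.631×10⁷ J/kg, so a = −μ/(2ε) = 9.958×10⁶ m.
The apsides satisfy r_p + r_a = 2a, so the apoapsis radius is 2a − r_p = 1.336×10⁷ m = 13358 km.
Apoapsis altitude = 13358 − 6052 = 7305.8 km.

apoapsis altitude ≈ 7310 km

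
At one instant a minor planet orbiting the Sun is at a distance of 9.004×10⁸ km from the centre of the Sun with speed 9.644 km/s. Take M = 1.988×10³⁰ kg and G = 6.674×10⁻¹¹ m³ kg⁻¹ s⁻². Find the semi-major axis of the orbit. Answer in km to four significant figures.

μ = GM = 6.674×10⁻¹¹ × 1.988×10³⁰ = 1.327×10²⁰ m³/s².
r = 9.004×10¹¹ m.
Vis-viva rearranged: 1/a = 2/r − v²/μ = 2.221×10⁻¹² − 7.010×10⁻¹³ = 1.520×10⁻¹² m⁻¹.
a = 6.578×10¹¹ m = 6.5779×10⁸ km.

a ≈ 6.578×10⁸ km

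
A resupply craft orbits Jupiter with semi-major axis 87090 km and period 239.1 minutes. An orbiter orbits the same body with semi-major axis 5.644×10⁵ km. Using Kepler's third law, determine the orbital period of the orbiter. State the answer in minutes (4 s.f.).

Kepler's third law: T² ∝ a³, so T₂ = T₁ (a₂/a₁)^(3/2).
a₂/a₁ = 6.481, (a₂/a₁)^(3/2) = 16.50.
T₂ = 239.1 × 16.50 = 3945 minutes.

T₂ ≈ 3945 minutes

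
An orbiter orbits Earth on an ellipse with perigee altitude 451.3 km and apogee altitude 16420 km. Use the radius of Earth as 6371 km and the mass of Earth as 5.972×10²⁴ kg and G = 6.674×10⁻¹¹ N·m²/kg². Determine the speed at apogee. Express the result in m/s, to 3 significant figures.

μ = GM = 6.674×10⁻¹¹ × 5.972×10²⁴ = 3.986×10¹⁴ m³/s².
r_p = 6371 + 451.3 = 6822.3 km = 6.8223×10⁶ m.
r_a = 6371 + 16420 = 22791 km = 2.2791×10⁷ m.
Semi-major axis a = (r_p + r_a)/2 = 14807 km = 1.481×10⁷ m.
Vis-viva: v² = μ(2/r − 1/a) = 3.986×10¹⁴ × (8.775×10⁻⁸ − 6.754×10⁻⁸) = 8.058×10⁶ m²/s².
v = 2839 m/s.

v ≈ 2840 m/s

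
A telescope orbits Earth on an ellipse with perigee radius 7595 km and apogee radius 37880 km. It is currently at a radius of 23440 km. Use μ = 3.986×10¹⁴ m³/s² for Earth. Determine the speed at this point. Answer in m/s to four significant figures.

Semi-major axis a = (r_p + r_a)/2 = 22738 km = 2.274×10⁷ m.
Vis-viva: v² = μ(2/r − 1/a) = 3.986×10¹⁴ × (8.532×10⁻⁸ − 4.398×10⁻⁸) = 1.648×10⁷ m²/s².
v = 4060 m/s.

v ≈ 4060 m/s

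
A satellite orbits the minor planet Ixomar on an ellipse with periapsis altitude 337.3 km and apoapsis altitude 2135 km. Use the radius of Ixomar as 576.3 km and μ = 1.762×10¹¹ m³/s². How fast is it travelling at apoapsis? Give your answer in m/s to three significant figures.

v ≈ 181 m/s

r_p = 576.3 + 337.3 = 913.60 km = 9.1360×10⁵ m.
r_a = 576.3 + 2135 = 2711.3 km = 2.7113×10⁶ m.
Semi-major axis a = (r_p + r_a)/2 = 1812.5 km = 1.812×10⁶ m.
Vis-viva: v² = μ(2/r − 1/a) = 1.762×10¹¹ × (7.377×10⁻⁷ − 5.517×10⁻⁷) = 3.276×10⁴ m²/s².
v = 181.0 m/s.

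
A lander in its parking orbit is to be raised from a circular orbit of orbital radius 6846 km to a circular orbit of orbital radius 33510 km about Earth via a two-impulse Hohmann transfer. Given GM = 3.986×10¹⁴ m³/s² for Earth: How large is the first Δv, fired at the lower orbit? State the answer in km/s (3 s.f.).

Δv ≈ 2.20 km/s

r₁ = 6846 km = 6.846×10⁶ m.
r₂ = 33510 km = 3.351×10⁷ m.
Transfer ellipse a_t = (r₁ + r₂)/2 = 2.018×10⁷ m.
At r₁: circular v_c1 = √(μ/r₁) = 7630 m/s; transfer-perigee v_p = √[μ(2/r₁ − 1/a_t)] = 9833 m/s.
Δv₁ = v_p − v_c1 = 2203 m/s.
= 2.203 km/s.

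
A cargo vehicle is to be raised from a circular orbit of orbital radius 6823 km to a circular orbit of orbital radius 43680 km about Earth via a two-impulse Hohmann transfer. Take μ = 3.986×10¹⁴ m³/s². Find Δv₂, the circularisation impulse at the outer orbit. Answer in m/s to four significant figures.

Δv ≈ 1451 m/s

r₁ = 6823 km = 6.823×10⁶ m.
r₂ = 43680 km = 4.368×10⁷ m.
Transfer ellipse a_t = (r₁ + r₂)/2 = 2.525×10⁷ m.
At r₁: circular v_c1 = √(μ/r₁) = 7643 m/s; transfer-perigee v_p = √[μ(2/r₁ − 1/a_t)] = 10050 m/s.
At r₂: circular v_c2 = √(μ/r₂) = 3021 m/s; transfer-apogee v_a = √[μ(2/r₂ − 1/a_t)] = 1570 m/s.
Δv₂ = v_c2 − v_a = 1451 m/s.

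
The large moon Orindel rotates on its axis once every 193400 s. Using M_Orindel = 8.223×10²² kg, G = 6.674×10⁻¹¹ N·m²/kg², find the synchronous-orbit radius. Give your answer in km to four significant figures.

r_sync ≈ 17320 km

μ = GM = 6.674×10⁻¹¹ × 8.223×10²² = 5.488×10¹² m³/s².
A synchronous orbit has period T, so by Kepler's third law a = (μT²/4π²)^(1/3).
μT²/4π² = 5.488×10¹² × (1.934×10⁵)² / 39.48 = 5.200×10²¹ m³.
a = 1.732×10⁷ m = 17324 km.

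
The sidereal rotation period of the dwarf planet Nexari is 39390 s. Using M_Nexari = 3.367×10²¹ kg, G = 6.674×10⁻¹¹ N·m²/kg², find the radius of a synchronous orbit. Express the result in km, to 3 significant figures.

r_sync ≈ 2070 km

μ = GM = 6.674×10⁻¹¹ × 3.367×10²¹ = 2.247×10¹¹ m³/s².
A synchronous orbit has period T, so by Kepler's third law a = (μT²/4π²)^(1/3).
μT²/4π² = 2.247×10¹¹ × (3.939×10⁴)² / 39.48 = 8.832×10¹⁸ m³.
a = 2.067×10⁶ m = 2067.0 km.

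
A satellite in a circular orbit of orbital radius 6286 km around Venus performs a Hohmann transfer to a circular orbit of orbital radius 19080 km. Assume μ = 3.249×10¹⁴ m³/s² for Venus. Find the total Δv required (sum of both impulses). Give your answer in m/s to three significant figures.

Δv_total ≈ 2850 m/s

r₁ = 6286 km = 6.286×10⁶ m.
r₂ = 19080 km = 1.908×10⁷ m.
Transfer ellipse a_t = (r₁ + r₂)/2 = 1.268×10⁷ m.
At r₁: circular v_c1 = √(μ/r₁) = 7189 m/s; transfer-periapsis v_p = √[μ(2/r₁ − 1/a_t)] = 8818 m/s.
Δv₁ = v_p − v_c1 = 1629 m/s.
At r₂: circular v_c2 = √(μ/r₂) = 4127 m/s; transfer-apoapsis v_a = √[μ(2/r₂ − 1/a_t)] = 2905 m/s.
Δv₂ = v_c2 − v_a = 1221 m/s.
Total Δv = Δv₁ + Δv₂ = 2850 m/s.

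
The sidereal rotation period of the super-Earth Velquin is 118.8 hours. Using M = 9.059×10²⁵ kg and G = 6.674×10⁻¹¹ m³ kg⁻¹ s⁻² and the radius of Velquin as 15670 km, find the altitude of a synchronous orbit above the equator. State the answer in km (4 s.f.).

μ = GM = 6.674×10⁻¹¹ × 9.059×10²⁵ = 6.046×10¹⁵ m³/s².
T = 118.8 hours = 4.277×10⁵ s.
A synchronous orbit has period T, so by Kepler's third law a = (μT²/4π²)^(1/3).
μT²/4π² = 6.046×10¹⁵ × (4.277×10⁵)² / 39.48 = 2.801×10²⁵ m³.
a = 3.037×10⁸ m = 3.0370×10⁵ km.
Altitude h = a − R = 3.0370×10⁵ − 15670 = 2.8803×10⁵ km.

h_sync ≈ 2.880×10⁵ km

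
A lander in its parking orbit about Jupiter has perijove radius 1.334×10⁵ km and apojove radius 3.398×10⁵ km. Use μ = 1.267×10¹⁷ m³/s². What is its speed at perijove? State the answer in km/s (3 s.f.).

v ≈ 36.9 km/s

Semi-major axis a = (r_p + r_a)/2 = 2.3660×10⁵ km = 2.366×10⁸ m.
Vis-viva: v² = μ(2/r − 1/a) = 1.267×10¹⁷ × (1.499×10⁻⁸ − 4.227×10⁻⁹) = 1.364×10⁹ m²/s².
v = 36930 m/s = 36.93 km/s.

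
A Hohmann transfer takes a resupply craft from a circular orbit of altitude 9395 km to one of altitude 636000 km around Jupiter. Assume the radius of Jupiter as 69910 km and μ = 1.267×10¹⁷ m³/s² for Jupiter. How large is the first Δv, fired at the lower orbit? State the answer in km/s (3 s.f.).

Δv ≈ 13.6 km/s

r₁ = 69910 + 9395 = 79305 km = 7.9305×10⁷ m.
r₂ = 69910 + 636000 = 705910 km = 7.0591×10⁸ m.
Transfer ellipse a_t = (r₁ + r₂)/2 = 3.926×10⁸ m.
At r₁: circular v_c1 = √(μ/r₁) = 39970 m/s; transfer-perijove v_p = √[μ(2/r₁ − 1/a_t)] = 53600 m/s.
Δv₁ = v_p − v_c1 = 13630 m/s.
= 13.63 km/s.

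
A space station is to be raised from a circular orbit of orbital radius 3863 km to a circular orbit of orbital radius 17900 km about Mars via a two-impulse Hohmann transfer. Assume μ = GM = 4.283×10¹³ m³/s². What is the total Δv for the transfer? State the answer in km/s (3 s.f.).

Δv_total ≈ 1.57 km/s

r₁ = 3863 km = 3.863×10⁶ m.
r₂ = 17900 km = 1.790×10⁷ m.
Transfer ellipse a_t = (r₁ + r₂)/2 = 1.088×10⁷ m.
At r₁: circular v_c1 = √(μ/r₁) = 3330 m/s; transfer-periapsis v_p = √[μ(2/r₁ − 1/a_t)] = 4271 m/s.
Δv₁ = v_p − v_c1 = 940.9 m/s.
At r₂: circular v_c2 = √(μ/r₂) = 1547 m/s; transfer-apoapsis v_a = √[μ(2/r₂ − 1/a_t)] = 921.6 m/s.
Δv₂ = v_c2 − v_a = 625.2 m/s.
Total Δv = Δv₁ + Δv₂ = 1566 m/s = 1.566 km/s.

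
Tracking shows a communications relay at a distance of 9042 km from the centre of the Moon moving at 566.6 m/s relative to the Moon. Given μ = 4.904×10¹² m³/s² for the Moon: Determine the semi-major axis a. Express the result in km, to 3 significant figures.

a ≈ 6420 km

r = 9.042×10⁶ m.
Specific orbital energy ε = v²/2 − μ/r = (566.6)²/2 − 4.904×10¹²/9.042×10⁶ = -3.818×10⁵ J/kg.
Since ε = −μ/(2a), a = −μ/(2ε) = 6.422×10⁶ m = 6421.5 km.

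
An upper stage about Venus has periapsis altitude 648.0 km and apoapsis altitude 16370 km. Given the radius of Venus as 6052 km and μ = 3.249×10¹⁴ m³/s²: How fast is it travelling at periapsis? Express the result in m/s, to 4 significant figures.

r_p = 6052 + 648.0 = 6700.0 km = 6.7000×10⁶ m.
r_a = 6052 + 16370 = 22422 km = 2.2422×10⁷ m.
Semi-major axis a = (r_p + r_a)/2 = 14561 km = 1.456×10⁷ m.
Vis-viva: v² = μ(2/r − 1/a) = 3.249×10¹⁴ × (2.985×10⁻⁷ − 6.868×10⁻⁸) = 7.467×10⁷ m²/s².
v = 8641 m/s.

v ≈ 8641 m/s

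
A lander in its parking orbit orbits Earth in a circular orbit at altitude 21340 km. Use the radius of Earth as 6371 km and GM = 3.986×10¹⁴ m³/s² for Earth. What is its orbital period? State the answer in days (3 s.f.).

T ≈ 0.531 days

r = 6371 + 21340 = 27711 km = 2.7711×10⁷ m.
Kepler's third law: T = 2π√(r³/μ) = 2π√((2.771×10⁷)³ / 3.986×10¹⁴).
r³/μ = 5.339×10⁷ s², so T = 2π × 7.307×10³ = 4.591×10⁴ s.
Converting: 4.591×10⁴ s ÷ 86400 = 0.5313 days.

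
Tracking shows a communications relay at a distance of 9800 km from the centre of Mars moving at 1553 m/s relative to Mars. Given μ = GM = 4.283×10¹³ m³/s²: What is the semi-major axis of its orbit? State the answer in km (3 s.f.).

r = 9.800×10⁶ m.
Specific orbital energy ε = v²/2 − μ/r = (1553)²/2 − 4.283×10¹³/9.800×10⁶ = -3.165×10⁶ J/kg.
Since ε = −μ/(2a), a = −μ/(2ε) = 6.767×10⁶ m = 6767.3 km.

a ≈ 6770 km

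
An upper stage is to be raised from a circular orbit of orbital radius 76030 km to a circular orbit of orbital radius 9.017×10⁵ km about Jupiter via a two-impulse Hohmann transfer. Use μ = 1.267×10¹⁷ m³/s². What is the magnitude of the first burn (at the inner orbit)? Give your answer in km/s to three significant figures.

r₁ = 76030 km = 7.603×10⁷ m.
r₂ = 9.017×10⁵ km = 9.017×10⁸ m.
Transfer ellipse a_t = (r₁ + r₂)/2 = 4.889×10⁸ m.
At r₁: circular v_c1 = √(μ/r₁) = 40820 m/s; transfer-perijove v_p = √[μ(2/r₁ − 1/a_t)] = 55440 m/s.
Δv₁ = v_p − v_c1 = 14620 m/s.
= 14.62 km/s.

Δv ≈ 14.6 km/s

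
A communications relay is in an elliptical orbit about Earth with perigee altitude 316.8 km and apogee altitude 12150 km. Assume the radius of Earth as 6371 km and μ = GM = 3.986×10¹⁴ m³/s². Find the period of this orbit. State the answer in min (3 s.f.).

T ≈ 235 min

r_p = 6371 + 316.8 = 6687.8 km = 6.6878×10⁶ m.
r_a = 6371 + 12150 = 18521 km = 1.8521×10⁷ m.
Semi-major axis a = (r_p + r_a)/2 = (6687.8 + 18521)/2 = 12604 km = 1.260×10⁷ m.
By Kepler's third law T = 2π√(a³/μ) = 2π × 2.241×10³ = 1.408×10⁴ s.
= 234.7 min.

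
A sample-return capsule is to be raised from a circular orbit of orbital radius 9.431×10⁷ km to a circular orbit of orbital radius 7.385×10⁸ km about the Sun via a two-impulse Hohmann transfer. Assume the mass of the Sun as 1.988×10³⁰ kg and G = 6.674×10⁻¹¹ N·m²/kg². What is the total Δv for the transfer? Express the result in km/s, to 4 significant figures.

μ = GM = 6.674×10⁻¹¹ × 1.988×10³⁰ = 1.327×10²⁰ m³/s².
r₁ = 9.431×10⁷ km = 9.431×10¹⁰ m.
r₂ = 7.385×10⁸ km = 7.385×10¹¹ m.
Transfer ellipse a_t = (r₁ + r₂)/2 = 4.164×10¹¹ m.
At r₁: circular v_c1 = √(μ/r₁) = 37510 m/s; transfer-perihelion v_p = √[μ(2/r₁ − 1/a_t)] = 49950 m/s.
Δv₁ = v_p − v_c1 = 12440 m/s.
At r₂: circular v_c2 = √(μ/r₂) = 13400 m/s; transfer-aphelion v_a = √[μ(2/r₂ − 1/a_t)] = 6379 m/s.
Δv₂ = v_c2 − v_a = 7025 m/s.
Total Δv = Δv₁ + Δv₂ = 19470 m/s = 19.47 km/s.

Δv_total ≈ 19.47 km/s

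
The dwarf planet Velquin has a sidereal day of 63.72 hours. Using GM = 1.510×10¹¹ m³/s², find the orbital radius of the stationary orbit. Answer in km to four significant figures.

r_sync ≈ 5860 km

T = 63.72 hours = 2.294×10⁵ s.
A synchronous orbit has period T, so by Kepler's third law a = (μT²/4π²)^(1/3).
μT²/4π² = 1.510×10¹¹ × (2.294×10⁵)² / 39.48 = 2.013×10²⁰ m³.
a = 5.860×10⁶ m = 5860.4 km.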